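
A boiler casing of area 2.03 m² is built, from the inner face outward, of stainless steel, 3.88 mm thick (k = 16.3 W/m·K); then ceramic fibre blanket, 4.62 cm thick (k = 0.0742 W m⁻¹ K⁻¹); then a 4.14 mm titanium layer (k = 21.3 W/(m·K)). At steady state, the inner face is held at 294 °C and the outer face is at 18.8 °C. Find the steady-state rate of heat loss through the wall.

Series thermal resistances, inner to outer:
  R_stainless steel = L/(kA) = 0.00388/(16.3·2.03) = 1.173×10^-4 K/W
  R_ceramic fibre blanket = L/(kA) = 0.0462/(0.0742·2.03) = 0.3067 K/W
  R_titanium = L/(kA) = 0.00414/(21.3·2.03) = 9.575×10^-5 K/W
ΣR = 1.173×10^-4 + 0.3067 + 9.575×10^-5 = 0.3069 K/W
Q = ΔT/ΣR = (294 °C − 18.8 °C)/0.3069 = 897 W

Q = 897 W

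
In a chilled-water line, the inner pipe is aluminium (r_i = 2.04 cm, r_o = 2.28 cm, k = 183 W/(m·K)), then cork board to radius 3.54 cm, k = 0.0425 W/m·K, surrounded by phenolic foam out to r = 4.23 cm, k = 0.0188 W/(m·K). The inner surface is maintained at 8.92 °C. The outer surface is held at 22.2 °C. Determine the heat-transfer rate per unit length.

Q' = 4.21 W/m

Treat each layer as a resistance in series:
  R'_aluminium = ln(0.0228/0.0204)/(2πk) = 0.1112/(2π·183) = 9.673×10^-5 m·K/W
  R'_cork board = ln(0.0354/0.0228)/(2πk) = 0.4400/(2π·0.0425) = 1.648 m·K/W
  R'_phenolic foam = ln(0.0423/0.0354)/(2πk) = 0.1781/(2π·0.0188) = 1.508 m·K/W
ΣR = 9.673×10^-5 + 1.648 + 1.508 = 3.156 m·K/W
Q' = ΔT/ΣR = (8.92 °C − 22.2 °C)/3.156 = -4.21 W/m
(Negative Q' ⇒ heat flows inward; heat gain = 4.21 W/m.)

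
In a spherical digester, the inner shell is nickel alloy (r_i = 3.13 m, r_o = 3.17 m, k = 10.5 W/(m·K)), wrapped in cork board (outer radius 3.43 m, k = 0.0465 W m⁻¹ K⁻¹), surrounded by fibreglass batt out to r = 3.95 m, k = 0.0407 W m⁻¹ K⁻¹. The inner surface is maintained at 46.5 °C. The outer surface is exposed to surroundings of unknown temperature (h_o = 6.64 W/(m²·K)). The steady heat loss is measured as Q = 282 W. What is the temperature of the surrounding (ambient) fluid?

Series resistances:
  R_nickel alloy = (1/3.13 − 1/3.17)/(4πk) = 0.004031/(4π·10.5) = 3.055×10^-5 K/W
  R_cork board = (1/3.17 − 1/3.43)/(4πk) = 0.02391/(4π·0.0465) = 0.04092 K/W
  R_fibreglass batt = (1/3.43 − 1/3.95)/(4πk) = 0.03838/(4π·0.0407) = 0.07504 K/W
  R_conv,out = 1/(4πr²h) = 1/(4π·3.95²·6.64) = 7.681×10^-4 K/W
ΣR = 0.1168 K/W
ΔT = Q·ΣR = 282 × 0.1168 = 32.94 K
Heat flows outward, so T_out = T_in − ΔT = 46.5 − 32.94 = 13.6 °C

T_out = 13.6 °C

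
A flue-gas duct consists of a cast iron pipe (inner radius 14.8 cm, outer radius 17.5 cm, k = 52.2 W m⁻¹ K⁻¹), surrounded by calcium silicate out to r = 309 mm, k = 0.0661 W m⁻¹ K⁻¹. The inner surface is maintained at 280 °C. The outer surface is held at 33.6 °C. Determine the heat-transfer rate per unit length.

Q' = 180 W/m

Treat each layer as a resistance in series:
  R'_cast iron = ln(0.175/0.148)/(2πk) = 0.1676/(2π·52.2) = 5.109×10^-4 m·K/W
  R'_calcium silicate = ln(0.309/0.175)/(2πk) = 0.5686/(2π·0.0661) = 1.369 m·K/W
ΣR = 5.109×10^-4 + 1.369 = 1.370 m·K/W
Q' = ΔT/ΣR = (280 °C − 33.6 °C)/1.370 = 180 W/m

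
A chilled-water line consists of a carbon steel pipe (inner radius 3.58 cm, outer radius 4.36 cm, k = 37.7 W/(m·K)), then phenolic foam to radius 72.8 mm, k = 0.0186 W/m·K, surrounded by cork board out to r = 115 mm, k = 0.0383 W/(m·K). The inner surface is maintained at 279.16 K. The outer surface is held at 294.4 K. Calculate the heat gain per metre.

Q' = 2.42 W/m

Series thermal resistances, inner to outer:
  R'_carbon steel = ln(0.0436/0.0358)/(2πk) = 0.1971/(2π·37.7) = 8.321×10^-4 m·K/W
  R'_phenolic foam = ln(0.0728/0.0436)/(2πk) = 0.5127/(2π·0.0186) = 4.387 m·K/W
  R'_cork board = ln(0.115/0.0728)/(2πk) = 0.4572/(2π·0.0383) = 1.900 m·K/W
ΣR = 8.321×10^-4 + 4.387 + 1.900 = 6.288 m·K/W
Q' = ΔT/ΣR = (279.16 K − 294.4 K)/6.288 = -2.42 W/m
(Negative Q' ⇒ heat flows inward; heat gain = 2.42 W/m.)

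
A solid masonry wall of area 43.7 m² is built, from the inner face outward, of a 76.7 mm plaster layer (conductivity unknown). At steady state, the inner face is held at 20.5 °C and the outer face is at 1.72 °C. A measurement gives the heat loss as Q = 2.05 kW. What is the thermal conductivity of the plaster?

k = 0.192 W/m·K

ΣR = ΔT/Q = |20.5 − 1.72|/2050 = 0.009161 K/W
L/(kA) = 0.009161 ⇒ k = 0.0767/(0.009161·43.7) = 0.192 W/m·K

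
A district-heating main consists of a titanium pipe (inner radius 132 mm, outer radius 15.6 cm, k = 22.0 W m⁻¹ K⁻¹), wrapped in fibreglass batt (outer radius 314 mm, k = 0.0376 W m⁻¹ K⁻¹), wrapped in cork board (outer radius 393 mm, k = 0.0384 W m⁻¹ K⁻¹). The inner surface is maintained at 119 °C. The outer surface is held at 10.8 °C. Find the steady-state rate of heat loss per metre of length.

Series thermal resistances, inner to outer:
  R'_titanium = ln(0.156/0.132)/(2πk) = 0.1671/(2π·22.0) = 0.001209 m·K/W
  R'_fibreglass batt = ln(0.314/0.156)/(2πk) = 0.6995/(2π·0.0376) = 2.961 m·K/W
  R'_cork board = ln(0.393/0.314)/(2πk) = 0.2244/(2π·0.0384) = 0.9301 m·K/W
ΣR = 0.001209 + 2.961 + 0.9301 = 3.892 m·K/W
Q' = ΔT/ΣR = (119 °C − 10.8 °C)/3.892 = 27.8 W/m

Q' = 27.8 W/m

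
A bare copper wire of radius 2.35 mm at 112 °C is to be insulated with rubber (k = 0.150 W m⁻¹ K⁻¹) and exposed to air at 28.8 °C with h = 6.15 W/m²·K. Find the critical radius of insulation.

r_cr = 2.44 cm

For a cylinder, r_cr = k_ins/h = 0.150/6.15 = 0.0244 m = 2.44 cm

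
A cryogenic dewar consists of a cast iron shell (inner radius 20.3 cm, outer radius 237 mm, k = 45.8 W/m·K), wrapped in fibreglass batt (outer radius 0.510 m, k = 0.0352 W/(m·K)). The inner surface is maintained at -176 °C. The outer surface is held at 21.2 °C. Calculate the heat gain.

Q = 38.6 W

Series thermal resistances, inner to outer:
  R_cast iron = (1/0.203 − 1/0.237)/(4πk) = 0.7067/(4π·45.8) = 0.001228 K/W
  R_fibreglass batt = (1/0.237 − 1/0.510)/(4πk) = 2.259/(4π·0.0352) = 5.106 K/W
ΣR = 0.001228 + 5.106 = 5.107 K/W
Q = ΔT/ΣR = (-176 °C − 21.2 °C)/5.107 = -38.6 W
(Negative Q ⇒ heat flows inward; heat gain = 38.6 W.)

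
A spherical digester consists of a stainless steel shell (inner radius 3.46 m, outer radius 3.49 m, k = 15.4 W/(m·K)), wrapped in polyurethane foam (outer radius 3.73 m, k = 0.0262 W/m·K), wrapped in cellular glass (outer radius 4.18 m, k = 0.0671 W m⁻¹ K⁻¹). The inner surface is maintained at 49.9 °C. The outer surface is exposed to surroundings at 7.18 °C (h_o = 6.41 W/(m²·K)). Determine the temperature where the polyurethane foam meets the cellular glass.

Series thermal resistances, inner to outer:
  R_stainless steel = (1/3.46 − 1/3.49)/(4πk) = 0.002484/(4π·15.4) = 1.284×10^-5 K/W
  R_polyurethane foam = (1/3.49 − 1/3.73)/(4πk) = 0.01844/(4π·0.0262) = 0.05600 K/W
  R_cellular glass = (1/3.73 − 1/4.18)/(4πk) = 0.02886/(4π·0.0671) = 0.03423 K/W
  R_conv,out = 1/(4πr²h) = 1/(4π·4.18²·6.41) = 7.105×10^-4 K/W
ΣR = 1.284×10^-5 + 0.05600 + 0.03423 + 7.105×10^-4 = 0.09095 K/W
Q = ΔT/ΣR = (49.9 °C − 7.18 °C)/0.09095 = 469.7 W
From the inner boundary to the polyurethane foam/cellular glass interface, ΣR_partial = 0.05601 K/W.
T_interface = T_in − Q·ΣR_partial = 49.9 °C − (469.7)(0.05601) = 23.6 °C

T = 23.6 °C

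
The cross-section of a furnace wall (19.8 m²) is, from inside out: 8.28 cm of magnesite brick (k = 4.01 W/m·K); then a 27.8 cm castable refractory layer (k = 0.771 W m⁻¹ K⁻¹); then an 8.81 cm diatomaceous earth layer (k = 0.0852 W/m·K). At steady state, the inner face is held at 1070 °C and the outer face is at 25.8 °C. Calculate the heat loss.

Treat each layer as a resistance in series:
  R_magnesite brick = L/(kA) = 0.0828/(4.01·19.8) = 0.001043 K/W
  R_castable refractory = L/(kA) = 0.278/(0.771·19.8) = 0.01821 K/W
  R_diatomaceous earth = L/(kA) = 0.0881/(0.0852·19.8) = 0.05222 K/W
ΣR = 0.001043 + 0.01821 + 0.05222 = 0.07147 K/W
Q = ΔT/ΣR = (1070 °C − 25.8 °C)/0.07147 = 14600 W

Q = 14600 W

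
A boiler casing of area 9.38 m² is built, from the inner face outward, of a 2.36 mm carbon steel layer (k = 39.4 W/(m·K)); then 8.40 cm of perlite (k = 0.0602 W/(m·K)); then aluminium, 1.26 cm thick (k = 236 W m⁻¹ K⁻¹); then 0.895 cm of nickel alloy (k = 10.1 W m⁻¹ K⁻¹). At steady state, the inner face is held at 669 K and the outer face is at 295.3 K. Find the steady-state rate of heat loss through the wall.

Q = 2510 W

Resistance network (inner→outer):
  R_carbon steel = L/(kA) = 0.00236/(39.4·9.38) = 6.386×10^-6 K/W
  R_perlite = L/(kA) = 0.0840/(0.0602·9.38) = 0.1488 K/W
  R_aluminium = L/(kA) = 0.0126/(236·9.38) = 5.692×10^-6 K/W
  R_nickel alloy = L/(kA) = 0.00895/(10.1·9.38) = 9.447×10^-5 K/W
ΣR = 6.386×10^-6 + 0.1488 + 5.692×10^-6 + 9.447×10^-5 = 0.1489 K/W
Q = ΔT/ΣR = (669 K − 295.3 K)/0.1489 = 2510 W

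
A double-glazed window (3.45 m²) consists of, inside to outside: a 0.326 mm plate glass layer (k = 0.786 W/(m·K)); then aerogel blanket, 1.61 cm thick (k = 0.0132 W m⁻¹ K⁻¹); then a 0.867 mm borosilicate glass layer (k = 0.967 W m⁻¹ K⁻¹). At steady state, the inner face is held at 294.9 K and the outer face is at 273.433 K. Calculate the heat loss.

Resistance network (inner→outer):
  R_plate glass = L/(kA) = 3.26×10^-4/(0.786·3.45) = 1.202×10^-4 K/W
  R_aerogel blanket = L/(kA) = 0.0161/(0.0132·3.45) = 0.3535 K/W
  R_borosilicate glass = L/(kA) = 8.67×10^-4/(0.967·3.45) = 2.599×10^-4 K/W
ΣR = 1.202×10^-4 + 0.3535 + 2.599×10^-4 = 0.3539 K/W
Q = ΔT/ΣR = (294.9 K − 273.433 K)/0.3539 = 60.7 W

Q = 60.7 W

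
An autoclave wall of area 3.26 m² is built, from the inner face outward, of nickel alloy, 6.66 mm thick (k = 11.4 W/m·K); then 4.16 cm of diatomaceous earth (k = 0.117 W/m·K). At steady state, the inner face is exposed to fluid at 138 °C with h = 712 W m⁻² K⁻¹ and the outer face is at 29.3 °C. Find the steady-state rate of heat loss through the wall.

Q = 991 W

Treat each layer as a resistance in series:
  R_conv,in = 1/(hA) = 1/(712·3.26) = 4.308×10^-4 K/W
  R_nickel alloy = L/(kA) = 0.00666/(11.4·3.26) = 1.792×10^-4 K/W
  R_diatomaceous earth = L/(kA) = 0.0416/(0.117·3.26) = 0.1091 K/W
ΣR = 4.308×10^-4 + 1.792×10^-4 + 0.1091 = 0.1097 K/W
Q = ΔT/ΣR = (138 °C − 29.3 °C)/0.1097 = 991 W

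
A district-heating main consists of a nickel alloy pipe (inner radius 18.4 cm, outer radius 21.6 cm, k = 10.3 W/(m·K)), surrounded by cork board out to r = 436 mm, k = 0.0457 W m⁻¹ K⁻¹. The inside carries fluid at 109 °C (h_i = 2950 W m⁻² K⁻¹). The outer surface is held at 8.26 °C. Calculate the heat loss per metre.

Series thermal resistances, inner to outer:
  R'_conv,in = 1/(2πr h) = 1/(2π·0.184·2950) = 2.932×10^-4 m·K/W
  R'_nickel alloy = ln(0.216/0.184)/(2πk) = 0.1603/(2π·10.3) = 0.002478 m·K/W
  R'_cork board = ln(0.436/0.216)/(2πk) = 0.7024/(2π·0.0457) = 2.446 m·K/W
ΣR = 2.932×10^-4 + 0.002478 + 2.446 = 2.449 m·K/W
Q' = ΔT/ΣR = (109 °C − 8.26 °C)/2.449 = 41.1 W/m

Q' = 41.1 W/m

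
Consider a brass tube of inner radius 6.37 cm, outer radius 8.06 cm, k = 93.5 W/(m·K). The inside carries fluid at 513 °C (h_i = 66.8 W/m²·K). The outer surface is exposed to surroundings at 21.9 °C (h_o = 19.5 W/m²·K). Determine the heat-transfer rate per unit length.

Series thermal resistances, inner to outer:
  R'_conv,in = 1/(2πr h) = 1/(2π·0.0637·66.8) = 0.03740 m·K/W
  R'_brass = ln(0.0806/0.0637)/(2πk) = 0.2353/(2π·93.5) = 4.005×10^-4 m·K/W
  R'_conv,out = 1/(2πr h) = 1/(2π·0.0806·19.5) = 0.1013 m·K/W
ΣR = 0.03740 + 4.005×10^-4 + 0.1013 = 0.1391 m·K/W
Q' = ΔT/ΣR = (513 °C − 21.9 °C)/0.1391 = 3530 W/m

Q' = 3.53 kW/m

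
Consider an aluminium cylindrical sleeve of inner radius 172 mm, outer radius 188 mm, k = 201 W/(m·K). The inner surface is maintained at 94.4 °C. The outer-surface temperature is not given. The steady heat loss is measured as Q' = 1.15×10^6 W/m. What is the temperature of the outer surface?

T_out = 13.4 °C

Series resistances:
  R'_aluminium = ln(0.188/0.172)/(2πk) = 0.08895/(2π·201) = 7.043×10^-5 m·K/W
ΣR = 7.043×10^-5 m·K/W
ΔT = Q'·ΣR = 1.15×10^6 × 7.043×10^-5 = 80.99 K
Heat flows outward, so T_out = T_in − ΔT = 94.4 − 80.99 = 13.4 °C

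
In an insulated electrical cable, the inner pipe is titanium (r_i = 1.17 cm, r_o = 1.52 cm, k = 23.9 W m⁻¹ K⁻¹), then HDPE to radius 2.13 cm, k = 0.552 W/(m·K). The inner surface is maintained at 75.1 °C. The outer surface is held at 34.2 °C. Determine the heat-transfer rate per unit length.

Q' = 413 W/m

Resistance network (inner→outer):
  R'_titanium = ln(0.0152/0.0117)/(2πk) = 0.2617/(2π·23.9) = 0.001743 m·K/W
  R'_HDPE = ln(0.0213/0.0152)/(2πk) = 0.3374/(2π·0.552) = 0.09728 m·K/W
ΣR = 0.001743 + 0.09728 = 0.09902 m·K/W
Q' = ΔT/ΣR = (75.1 °C − 34.2 °C)/0.09902 = 413 W/m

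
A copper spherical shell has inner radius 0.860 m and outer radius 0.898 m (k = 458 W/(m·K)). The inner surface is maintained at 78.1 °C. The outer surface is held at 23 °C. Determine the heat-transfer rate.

Q = 4πk·ΔT/(1/r₁ − 1/r₂) = 4π × 458 × 55.1 / (1/0.860 − 1/0.898) = 6.44×10^6 W

Q = 6440 kW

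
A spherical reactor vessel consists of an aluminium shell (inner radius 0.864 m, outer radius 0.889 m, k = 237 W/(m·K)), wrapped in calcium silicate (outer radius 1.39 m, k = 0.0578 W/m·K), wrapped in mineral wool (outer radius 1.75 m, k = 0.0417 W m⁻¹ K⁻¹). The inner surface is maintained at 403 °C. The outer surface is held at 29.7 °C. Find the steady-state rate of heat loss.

Series thermal resistances, inner to outer:
  R_aluminium = (1/0.864 − 1/0.889)/(4πk) = 0.03255/(4π·237) = 1.093×10^-5 K/W
  R_calcium silicate = (1/0.889 − 1/1.39)/(4πk) = 0.4054/(4π·0.0578) = 0.5582 K/W
  R_mineral wool = (1/1.39 − 1/1.75)/(4πk) = 0.1480/(4π·0.0417) = 0.2824 K/W
ΣR = 1.093×10^-5 + 0.5582 + 0.2824 = 0.8406 K/W
Q = ΔT/ΣR = (403 °C − 29.7 °C)/0.8406 = 444 W

Q = 444 W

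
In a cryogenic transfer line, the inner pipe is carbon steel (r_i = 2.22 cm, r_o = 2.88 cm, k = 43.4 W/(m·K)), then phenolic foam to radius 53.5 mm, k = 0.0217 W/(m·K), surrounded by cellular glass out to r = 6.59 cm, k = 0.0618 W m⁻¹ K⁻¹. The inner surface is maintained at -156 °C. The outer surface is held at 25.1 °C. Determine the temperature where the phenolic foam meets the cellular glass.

T = 6.0 °C

Treat each layer as a resistance in series:
  R'_carbon steel = ln(0.0288/0.0222)/(2πk) = 0.2603/(2π·43.4) = 9.545×10^-4 m·K/W
  R'_phenolic foam = ln(0.0535/0.0288)/(2πk) = 0.6193/(2π·0.0217) = 4.542 m·K/W
  R'_cellular glass = ln(0.0659/0.0535)/(2πk) = 0.2085/(2π·0.0618) = 0.5368 m·K/W
ΣR = 9.545×10^-4 + 4.542 + 0.5368 = 5.080 m·K/W
Q' = ΔT/ΣR = (-156 °C − 25.1 °C)/5.080 = -35.65 W/m
From the inner boundary to the phenolic foam/cellular glass interface, ΣR_partial = 4.543 m·K/W.
T_interface = T_in − Q'·ΣR_partial = -156 °C − (-35.65)(4.543) = 6.0 °C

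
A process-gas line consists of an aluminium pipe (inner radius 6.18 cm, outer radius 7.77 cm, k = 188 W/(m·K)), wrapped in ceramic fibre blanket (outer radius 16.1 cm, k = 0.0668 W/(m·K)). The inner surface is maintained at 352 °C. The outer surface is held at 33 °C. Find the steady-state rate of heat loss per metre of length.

Resistance network (inner→outer):
  R'_aluminium = ln(0.0777/0.0618)/(2πk) = 0.2290/(2π·188) = 1.938×10^-4 m·K/W
  R'_ceramic fibre blanket = ln(0.161/0.0777)/(2πk) = 0.7285/(2π·0.0668) = 1.736 m·K/W
ΣR = 1.938×10^-4 + 1.736 = 1.736 m·K/W
Q' = ΔT/ΣR = (352 °C − 33 °C)/1.736 = 184 W/m

Q' = 184 W/m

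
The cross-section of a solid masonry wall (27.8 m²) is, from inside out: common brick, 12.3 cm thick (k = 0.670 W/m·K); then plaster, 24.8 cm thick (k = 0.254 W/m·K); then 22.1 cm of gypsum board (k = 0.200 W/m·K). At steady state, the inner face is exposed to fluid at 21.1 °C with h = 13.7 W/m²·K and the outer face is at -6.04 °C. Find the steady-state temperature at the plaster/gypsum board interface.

T = 6.79 °C

Resistance network (inner→outer):
  R_conv,in = 1/(hA) = 1/(13.7·27.8) = 0.002626 K/W
  R_common brick = L/(kA) = 0.123/(0.670·27.8) = 0.006604 K/W
  R_plaster = L/(kA) = 0.248/(0.254·27.8) = 0.03512 K/W
  R_gypsum board = L/(kA) = 0.221/(0.200·27.8) = 0.03975 K/W
ΣR = 0.002626 + 0.006604 + 0.03512 + 0.03975 = 0.08410 K/W
Q = ΔT/ΣR = (21.1 °C − -6.04 °C)/0.08410 = 322.7 W
From the inner boundary to the plaster/gypsum board interface, ΣR_partial = 0.04435 K/W.
T_interface = T_in − Q·ΣR_partial = 21.1 °C − (322.7)(0.04435) = 6.79 °C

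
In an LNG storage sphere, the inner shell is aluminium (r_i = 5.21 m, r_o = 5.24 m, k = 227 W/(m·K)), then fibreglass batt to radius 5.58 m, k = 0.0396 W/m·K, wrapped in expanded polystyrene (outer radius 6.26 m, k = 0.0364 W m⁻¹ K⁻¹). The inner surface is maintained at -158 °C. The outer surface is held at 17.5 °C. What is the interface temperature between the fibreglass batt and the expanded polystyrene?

Treat each layer as a resistance in series:
  R_aluminium = (1/5.21 − 1/5.24)/(4πk) = 0.001099/(4π·227) = 3.852×10^-7 K/W
  R_fibreglass batt = (1/5.24 − 1/5.58)/(4πk) = 0.01163/(4π·0.0396) = 0.02337 K/W
  R_expanded polystyrene = (1/5.58 − 1/6.26)/(4πk) = 0.01947/(4π·0.0364) = 0.04256 K/W
ΣR = 3.852×10^-7 + 0.02337 + 0.04256 = 0.06593 K/W
Q = ΔT/ΣR = (-158 °C − 17.5 °C)/0.06593 = -2662 W
From the inner boundary to the fibreglass batt/expanded polystyrene interface, ΣR_partial = 0.02337 K/W.
T_interface = T_in − Q·ΣR_partial = -158 °C − (-2662)(0.02337) = -95.8 °C

T = -95.8 °C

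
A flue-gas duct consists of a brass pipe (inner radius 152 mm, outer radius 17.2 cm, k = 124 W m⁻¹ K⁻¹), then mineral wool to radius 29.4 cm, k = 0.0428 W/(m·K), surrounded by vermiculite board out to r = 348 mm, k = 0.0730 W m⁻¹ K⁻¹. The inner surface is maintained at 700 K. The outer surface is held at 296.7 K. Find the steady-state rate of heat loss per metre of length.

Q' = 171 W/m

Treat each layer as a resistance in series:
  R'_brass = ln(0.172/0.152)/(2πk) = 0.1236/(2π·124) = 1.587×10^-4 m·K/W
  R'_mineral wool = ln(0.294/0.172)/(2πk) = 0.5361/(2π·0.0428) = 1.993 m·K/W
  R'_vermiculite board = ln(0.348/0.294)/(2πk) = 0.1686/(2π·0.0730) = 0.3676 m·K/W
ΣR = 1.587×10^-4 + 1.993 + 0.3676 = 2.361 m·K/W
Q' = ΔT/ΣR = (700 K − 296.7 K)/2.361 = 171 W/m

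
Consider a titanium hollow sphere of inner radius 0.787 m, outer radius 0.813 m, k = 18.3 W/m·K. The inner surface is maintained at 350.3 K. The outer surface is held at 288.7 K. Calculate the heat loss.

Q = 349 kW

Q = 4πk·ΔT/(1/r₁ − 1/r₂) = 4π × 18.3 × 61.6 / (1/0.787 − 1/0.813) = 3.49×10^5 W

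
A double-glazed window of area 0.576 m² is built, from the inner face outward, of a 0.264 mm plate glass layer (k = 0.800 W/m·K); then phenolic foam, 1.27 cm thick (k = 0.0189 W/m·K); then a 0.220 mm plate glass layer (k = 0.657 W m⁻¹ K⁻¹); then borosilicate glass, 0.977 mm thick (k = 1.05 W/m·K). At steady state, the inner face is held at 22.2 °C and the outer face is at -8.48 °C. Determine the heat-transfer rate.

Series thermal resistances, inner to outer:
  R_plate glass = L/(kA) = 2.64×10^-4/(0.800·0.576) = 5.729×10^-4 K/W
  R_phenolic foam = L/(kA) = 0.0127/(0.0189·0.576) = 1.167 K/W
  R_plate glass = L/(kA) = 2.20×10^-4/(0.657·0.576) = 5.813×10^-4 K/W
  R_borosilicate glass = L/(kA) = 9.77×10^-4/(1.05·0.576) = 0.001615 K/W
ΣR = 5.729×10^-4 + 1.167 + 5.813×10^-4 + 0.001615 = 1.170 K/W
Q = ΔT/ΣR = (22.2 °C − -8.48 °C)/1.170 = 26.2 W

Q = 26.2 W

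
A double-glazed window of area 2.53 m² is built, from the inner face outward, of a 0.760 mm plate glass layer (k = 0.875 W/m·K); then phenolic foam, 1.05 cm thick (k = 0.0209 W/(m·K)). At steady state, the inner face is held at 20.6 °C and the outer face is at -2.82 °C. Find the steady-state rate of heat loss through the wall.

Q = 118 W

Treat each layer as a resistance in series:
  R_plate glass = L/(kA) = 7.60×10^-4/(0.875·2.53) = 3.433×10^-4 K/W
  R_phenolic foam = L/(kA) = 0.0105/(0.0209·2.53) = 0.1986 K/W
ΣR = 3.433×10^-4 + 0.1986 = 0.1989 K/W
Q = ΔT/ΣR = (20.6 °C − -2.82 °C)/0.1989 = 118 W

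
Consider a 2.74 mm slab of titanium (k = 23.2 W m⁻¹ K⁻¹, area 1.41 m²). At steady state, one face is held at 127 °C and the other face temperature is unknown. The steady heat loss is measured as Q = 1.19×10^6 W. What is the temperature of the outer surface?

Sum the resistances:
  R_titanium = L/(kA) = 0.00274/(23.2·1.41) = 8.376×10^-5 K/W
ΣR = 8.376×10^-5 K/W
ΔT = Q·ΣR = 1.19×10^6 × 8.376×10^-5 = 99.67 K
Heat flows outward, so T_out = T_in − ΔT = 127 − 99.67 = 27.3 °C

T_out = 27.3 °C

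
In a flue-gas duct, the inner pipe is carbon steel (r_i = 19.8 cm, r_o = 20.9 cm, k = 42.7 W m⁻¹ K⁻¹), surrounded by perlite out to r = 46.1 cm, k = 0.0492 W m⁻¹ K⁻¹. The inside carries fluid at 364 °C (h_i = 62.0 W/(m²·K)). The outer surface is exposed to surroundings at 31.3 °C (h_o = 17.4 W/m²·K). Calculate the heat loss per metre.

Series thermal resistances, inner to outer:
  R'_conv,in = 1/(2πr h) = 1/(2π·0.198·62.0) = 0.01296 m·K/W
  R'_carbon steel = ln(0.209/0.198)/(2πk) = 0.05407/(2π·42.7) = 2.015×10^-4 m·K/W
  R'_perlite = ln(0.461/0.209)/(2πk) = 0.7911/(2π·0.0492) = 2.559 m·K/W
  R'_conv,out = 1/(2πr h) = 1/(2π·0.461·17.4) = 0.01984 m·K/W
ΣR = 0.01296 + 2.015×10^-4 + 2.559 + 0.01984 = 2.592 m·K/W
Q' = ΔT/ΣR = (364 °C − 31.3 °C)/2.592 = 128 W/m

Q' = 128 W/m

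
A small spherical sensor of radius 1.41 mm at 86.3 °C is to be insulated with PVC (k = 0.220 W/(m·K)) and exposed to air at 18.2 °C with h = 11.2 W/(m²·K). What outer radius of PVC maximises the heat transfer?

For a sphere, r_cr = 2k_ins/h = 2·0.220/11.2 = 0.0393 m = 3.93 cm

r_cr = 3.93 cm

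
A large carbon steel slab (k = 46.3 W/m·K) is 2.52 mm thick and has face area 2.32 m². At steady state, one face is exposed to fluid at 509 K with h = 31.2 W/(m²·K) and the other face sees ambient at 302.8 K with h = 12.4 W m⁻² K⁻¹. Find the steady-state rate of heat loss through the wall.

Resistance network (inner→outer):
  R_conv,in = 1/(hA) = 1/(31.2·2.32) = 0.01382 K/W
  R_carbon steel = L/(kA) = 0.00252/(46.3·2.32) = 2.346×10^-5 K/W
  R_conv,out = 1/(hA) = 1/(12.4·2.32) = 0.03476 K/W
ΣR = 0.01382 + 2.346×10^-5 + 0.03476 = 0.04860 K/W
Q = ΔT/ΣR = (509 K − 302.8 K)/0.04860 = 4240 W

Q = 4240 W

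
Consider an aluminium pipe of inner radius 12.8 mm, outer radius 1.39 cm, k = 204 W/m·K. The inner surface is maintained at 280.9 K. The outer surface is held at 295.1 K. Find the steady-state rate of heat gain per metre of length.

Q' = 2.21×10^5 W/m

Q' = 2πk·ΔT/ln(r₂/r₁) = 2π × 204 × 14.2 / ln(0.0139/0.0128) = 2.21×10^5 W/m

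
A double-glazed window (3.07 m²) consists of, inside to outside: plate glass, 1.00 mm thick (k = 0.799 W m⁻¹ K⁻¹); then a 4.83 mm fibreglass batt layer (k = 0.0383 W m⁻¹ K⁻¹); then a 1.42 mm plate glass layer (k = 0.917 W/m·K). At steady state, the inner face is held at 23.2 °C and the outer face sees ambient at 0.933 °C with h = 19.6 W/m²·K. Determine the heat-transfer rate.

Q = 380 W

Resistance network (inner→outer):
  R_plate glass = L/(kA) = 0.00100/(0.799·3.07) = 4.077×10^-4 K/W
  R_fibreglass batt = L/(kA) = 0.00483/(0.0383·3.07) = 0.04108 K/W
  R_plate glass = L/(kA) = 0.00142/(0.917·3.07) = 5.044×10^-4 K/W
  R_conv,out = 1/(hA) = 1/(19.6·3.07) = 0.01662 K/W
ΣR = 4.077×10^-4 + 0.04108 + 5.044×10^-4 + 0.01662 = 0.05861 K/W
Q = ΔT/ΣR = (23.2 °C − 0.933 °C)/0.05861 = 380 W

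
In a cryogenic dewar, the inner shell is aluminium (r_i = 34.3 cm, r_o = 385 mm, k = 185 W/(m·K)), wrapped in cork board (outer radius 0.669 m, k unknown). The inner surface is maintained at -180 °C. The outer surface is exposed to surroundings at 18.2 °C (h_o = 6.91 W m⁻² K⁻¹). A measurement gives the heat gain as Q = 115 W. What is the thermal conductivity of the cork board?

ΣR = ΔT/Q = |-180 − 18.2|/115 = 1.723 K/W
Known resistances:
  R_aluminium = (1/0.343 − 1/0.385)/(4πk) = 0.3180/(4π·185) = 1.368×10^-4 K/W
  R_conv,out = 1/(4πr²h) = 1/(4π·0.669²·6.91) = 0.02573 K/W
R_cork board = ΣR − ΣR_known = 1.723 − 0.02587 = 1.697 K/W
(1/r₁−1/r₂)/(4πk) = 1.697 ⇒ k = 1.103/(4π·1.697) = 0.0517 W/m·K

k = 0.0517 W/m·K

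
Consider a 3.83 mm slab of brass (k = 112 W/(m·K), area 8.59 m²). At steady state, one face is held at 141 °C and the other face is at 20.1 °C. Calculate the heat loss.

Q = kA·ΔT/L = 112 × 8.59 × |141 °C − 20.1 °C| / 0.00383 = 3.04×10^7 W

Q = 30400 kW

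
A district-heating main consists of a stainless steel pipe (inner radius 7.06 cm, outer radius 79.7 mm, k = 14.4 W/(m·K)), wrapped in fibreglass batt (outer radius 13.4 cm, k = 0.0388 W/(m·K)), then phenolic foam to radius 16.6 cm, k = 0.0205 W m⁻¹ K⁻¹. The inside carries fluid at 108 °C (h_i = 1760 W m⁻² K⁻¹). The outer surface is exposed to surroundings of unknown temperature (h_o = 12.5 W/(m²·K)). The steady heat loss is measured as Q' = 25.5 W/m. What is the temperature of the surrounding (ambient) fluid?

Sum the resistances:
  R'_conv,in = 1/(2πr h) = 1/(2π·0.0706·1760) = 0.001281 m·K/W
  R'_stainless steel = ln(0.0797/0.0706)/(2πk) = 0.1212/(2π·14.4) = 0.001340 m·K/W
  R'_fibreglass batt = ln(0.134/0.0797)/(2πk) = 0.5196/(2π·0.0388) = 2.131 m·K/W
  R'_phenolic foam = ln(0.166/0.134)/(2πk) = 0.2141/(2π·0.0205) = 1.663 m·K/W
  R'_conv,out = 1/(2πr h) = 1/(2π·0.166·12.5) = 0.07670 m·K/W
ΣR = 3.873 m·K/W
ΔT = Q'·ΣR = 25.5 × 3.873 = 98.76 K
Heat flows outward, so T_out = T_in − ΔT = 108 − 98.76 = 9.24 °C

T_out = 9.24 °C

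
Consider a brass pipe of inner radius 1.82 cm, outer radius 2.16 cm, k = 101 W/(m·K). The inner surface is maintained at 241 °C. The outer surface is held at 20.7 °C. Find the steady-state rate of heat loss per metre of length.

Q' = 2πk·ΔT/ln(r₂/r₁) = 2π × 101 × 220.3 / ln(0.0216/0.0182) = 8.16×10^5 W/m

Q' = 8.16×10^5 W/m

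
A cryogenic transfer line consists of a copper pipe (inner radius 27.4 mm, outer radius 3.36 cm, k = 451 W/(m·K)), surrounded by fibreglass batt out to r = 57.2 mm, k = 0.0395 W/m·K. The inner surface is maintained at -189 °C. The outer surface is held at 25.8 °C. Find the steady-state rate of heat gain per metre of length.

Q' = 100 W/m

Series thermal resistances, inner to outer:
  R'_copper = ln(0.0336/0.0274)/(2πk) = 0.2040/(2π·451) = 7.198×10^-5 m·K/W
  R'_fibreglass batt = ln(0.0572/0.0336)/(2πk) = 0.5320/(2π·0.0395) = 2.144 m·K/W
ΣR = 7.198×10^-5 + 2.144 = 2.144 m·K/W
Q' = ΔT/ΣR = (-189 °C − 25.8 °C)/2.144 = -100 W/m
(Negative Q' ⇒ heat flows inward; heat gain = 100 W/m.)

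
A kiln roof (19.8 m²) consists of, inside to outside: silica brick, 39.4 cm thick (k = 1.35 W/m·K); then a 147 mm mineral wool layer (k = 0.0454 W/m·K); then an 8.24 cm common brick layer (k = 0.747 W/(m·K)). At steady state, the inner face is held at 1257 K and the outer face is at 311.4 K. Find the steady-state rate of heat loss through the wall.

Q = 5.14 kW

Series thermal resistances, inner to outer:
  R_silica brick = L/(kA) = 0.394/(1.35·19.8) = 0.01474 K/W
  R_mineral wool = L/(kA) = 0.147/(0.0454·19.8) = 0.1635 K/W
  R_common brick = L/(kA) = 0.0824/(0.747·19.8) = 0.005571 K/W
ΣR = 0.01474 + 0.1635 + 0.005571 = 0.1838 K/W
Q = ΔT/ΣR = (1257 K − 311.4 K)/0.1838 = 5140 W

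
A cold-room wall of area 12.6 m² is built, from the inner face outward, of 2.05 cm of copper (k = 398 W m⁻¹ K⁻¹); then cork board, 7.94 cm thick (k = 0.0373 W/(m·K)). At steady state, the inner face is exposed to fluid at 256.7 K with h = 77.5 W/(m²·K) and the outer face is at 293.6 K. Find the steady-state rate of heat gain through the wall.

Q = 217 W

Treat each layer as a resistance in series:
  R_conv,in = 1/(hA) = 1/(77.5·12.6) = 0.001024 K/W
  R_copper = L/(kA) = 0.0205/(398·12.6) = 4.088×10^-6 K/W
  R_cork board = L/(kA) = 0.0794/(0.0373·12.6) = 0.1689 K/W
ΣR = 0.001024 + 4.088×10^-6 + 0.1689 = 0.1699 K/W
Q = ΔT/ΣR = (256.7 K − 293.6 K)/0.1699 = -217 W
(Negative Q ⇒ heat flows inward; heat gain = 217 W.)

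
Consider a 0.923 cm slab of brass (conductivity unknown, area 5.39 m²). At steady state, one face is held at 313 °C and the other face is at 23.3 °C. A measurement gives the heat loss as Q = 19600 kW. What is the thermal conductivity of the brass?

k = 116 W/m·K

ΣR = ΔT/Q = |313 − 23.3|/1.96×10^7 = 1.478×10^-5 K/W
L/(kA) = 1.478×10^-5 ⇒ k = 0.00923/(1.478×10^-5·5.39) = 116 W/m·K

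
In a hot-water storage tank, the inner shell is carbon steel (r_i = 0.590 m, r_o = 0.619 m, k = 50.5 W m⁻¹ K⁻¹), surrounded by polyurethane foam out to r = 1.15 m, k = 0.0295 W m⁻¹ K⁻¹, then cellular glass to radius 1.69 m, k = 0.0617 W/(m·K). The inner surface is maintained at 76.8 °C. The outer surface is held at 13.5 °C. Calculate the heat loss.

Q = 26.7 W

Resistance network (inner→outer):
  R_carbon steel = (1/0.590 − 1/0.619)/(4πk) = 0.07941/(4π·50.5) = 1.251×10^-4 K/W
  R_polyurethane foam = (1/0.619 − 1/1.15)/(4πk) = 0.7459/(4π·0.0295) = 2.012 K/W
  R_cellular glass = (1/1.15 − 1/1.69)/(4πk) = 0.2778/(4π·0.0617) = 0.3584 K/W
ΣR = 1.251×10^-4 + 2.012 + 0.3584 = 2.371 K/W
Q = ΔT/ΣR = (76.8 °C − 13.5 °C)/2.371 = 26.7 W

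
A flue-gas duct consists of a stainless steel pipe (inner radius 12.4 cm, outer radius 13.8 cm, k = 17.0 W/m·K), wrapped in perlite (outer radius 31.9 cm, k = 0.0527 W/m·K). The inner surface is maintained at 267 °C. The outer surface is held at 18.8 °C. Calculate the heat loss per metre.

Resistance network (inner→outer):
  R'_stainless steel = ln(0.138/0.124)/(2πk) = 0.1070/(2π·17.0) = 0.001001 m·K/W
  R'_perlite = ln(0.319/0.138)/(2πk) = 0.8379/(2π·0.0527) = 2.531 m·K/W
ΣR = 0.001001 + 2.531 = 2.532 m·K/W
Q' = ΔT/ΣR = (267 °C − 18.8 °C)/2.532 = 98.0 W/m

Q' = 98.0 W/m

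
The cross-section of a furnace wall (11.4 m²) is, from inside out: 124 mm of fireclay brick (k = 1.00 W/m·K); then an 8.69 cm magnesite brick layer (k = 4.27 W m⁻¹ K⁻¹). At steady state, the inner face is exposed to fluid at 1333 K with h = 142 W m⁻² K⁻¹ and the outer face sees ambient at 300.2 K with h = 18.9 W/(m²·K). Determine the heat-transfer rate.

Q = 57600 W

Resistance network (inner→outer):
  R_conv,in = 1/(hA) = 1/(142·11.4) = 6.177×10^-4 K/W
  R_fireclay brick = L/(kA) = 0.124/(1.00·11.4) = 0.01088 K/W
  R_magnesite brick = L/(kA) = 0.0869/(4.27·11.4) = 0.001785 K/W
  R_conv,out = 1/(hA) = 1/(18.9·11.4) = 0.004641 K/W
ΣR = 6.177×10^-4 + 0.01088 + 0.001785 + 0.004641 = 0.01792 K/W
Q = ΔT/ΣR = (1333 K − 300.2 K)/0.01792 = 57600 W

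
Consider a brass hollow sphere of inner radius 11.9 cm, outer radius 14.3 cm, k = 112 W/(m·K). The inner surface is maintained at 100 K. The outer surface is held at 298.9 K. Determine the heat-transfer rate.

Q = 4πk·ΔT/(1/r₁ − 1/r₂) = 4π × 112 × 198.9 / (1/0.119 − 1/0.143) = 1.98×10^5 W

Q = 198 kW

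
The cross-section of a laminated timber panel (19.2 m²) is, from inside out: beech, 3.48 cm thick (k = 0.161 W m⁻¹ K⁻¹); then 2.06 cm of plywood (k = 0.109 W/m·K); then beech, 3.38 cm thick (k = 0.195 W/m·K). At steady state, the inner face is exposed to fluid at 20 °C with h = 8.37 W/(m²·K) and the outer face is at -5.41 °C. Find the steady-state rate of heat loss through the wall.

Treat each layer as a resistance in series:
  R_conv,in = 1/(hA) = 1/(8.37·19.2) = 0.006223 K/W
  R_beech = L/(kA) = 0.0348/(0.161·19.2) = 0.01126 K/W
  R_plywood = L/(kA) = 0.0206/(0.109·19.2) = 0.009843 K/W
  R_beech = L/(kA) = 0.0338/(0.195·19.2) = 0.009028 K/W
ΣR = 0.006223 + 0.01126 + 0.009843 + 0.009028 = 0.03635 K/W
Q = ΔT/ΣR = (20 °C − -5.41 °C)/0.03635 = 699 W

Q = 699 W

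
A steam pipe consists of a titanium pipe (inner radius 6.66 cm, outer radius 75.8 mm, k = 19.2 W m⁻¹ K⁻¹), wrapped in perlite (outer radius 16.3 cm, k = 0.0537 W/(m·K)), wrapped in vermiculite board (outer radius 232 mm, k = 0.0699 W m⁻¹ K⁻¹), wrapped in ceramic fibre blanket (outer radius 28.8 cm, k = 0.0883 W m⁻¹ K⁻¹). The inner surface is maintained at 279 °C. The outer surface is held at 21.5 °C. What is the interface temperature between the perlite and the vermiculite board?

Treat each layer as a resistance in series:
  R'_titanium = ln(0.0758/0.0666)/(2πk) = 0.1294/(2π·19.2) = 0.001073 m·K/W
  R'_perlite = ln(0.163/0.0758)/(2πk) = 0.7657/(2π·0.0537) = 2.269 m·K/W
  R'_vermiculite board = ln(0.232/0.163)/(2πk) = 0.3530/(2π·0.0699) = 0.8037 m·K/W
  R'_ceramic fibre blanket = ln(0.288/0.232)/(2πk) = 0.2162/(2π·0.0883) = 0.3897 m·K/W
ΣR = 0.001073 + 2.269 + 0.8037 + 0.3897 = 3.463 m·K/W
Q' = ΔT/ΣR = (279 °C − 21.5 °C)/3.463 = 74.36 W/m
From the inner boundary to the perlite/vermiculite board interface, ΣR_partial = 2.270 m·K/W.
T_interface = T_in − Q'·ΣR_partial = 279 °C − (74.36)(2.270) = 110 °C

T = 110 °C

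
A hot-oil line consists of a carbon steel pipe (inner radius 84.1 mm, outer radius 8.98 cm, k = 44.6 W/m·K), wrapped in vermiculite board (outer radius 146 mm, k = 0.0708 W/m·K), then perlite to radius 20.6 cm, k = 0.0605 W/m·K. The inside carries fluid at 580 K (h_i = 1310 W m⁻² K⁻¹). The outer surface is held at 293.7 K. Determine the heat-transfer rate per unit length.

Q' = 143 W/m

Treat each layer as a resistance in series:
  R'_conv,in = 1/(2πr h) = 1/(2π·0.0841·1310) = 0.001445 m·K/W
  R'_carbon steel = ln(0.0898/0.0841)/(2πk) = 0.06558/(2π·44.6) = 2.340×10^-4 m·K/W
  R'_vermiculite board = ln(0.146/0.0898)/(2πk) = 0.4860/(2π·0.0708) = 1.093 m·K/W
  R'_perlite = ln(0.206/0.146)/(2πk) = 0.3443/(2π·0.0605) = 0.9057 m·K/W
ΣR = 0.001445 + 2.340×10^-4 + 1.093 + 0.9057 = 2.000 m·K/W
Q' = ΔT/ΣR = (580 K − 293.7 K)/2.000 = 143 W/m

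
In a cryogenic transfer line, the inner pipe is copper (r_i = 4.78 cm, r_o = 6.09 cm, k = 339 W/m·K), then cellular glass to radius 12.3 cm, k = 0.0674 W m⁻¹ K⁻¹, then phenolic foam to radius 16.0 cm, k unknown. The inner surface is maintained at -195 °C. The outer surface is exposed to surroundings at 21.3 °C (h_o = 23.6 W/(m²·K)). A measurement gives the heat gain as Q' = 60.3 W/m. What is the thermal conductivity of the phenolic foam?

k = 0.0222 W/m·K

ΣR = ΔT/Q' = |-195 − 21.3|/60.3 = 3.587 m·K/W
Known resistances:
  R'_copper = ln(0.0609/0.0478)/(2πk) = 0.2422/(2π·339) = 1.137×10^-4 m·K/W
  R'_cellular glass = ln(0.123/0.0609)/(2πk) = 0.7030/(2π·0.0674) = 1.660 m·K/W
  R'_conv,out = 1/(2πr h) = 1/(2π·0.160·23.6) = 0.04215 m·K/W
R_phenolic foam = ΣR − ΣR_known = 3.587 − 1.702 = 1.885 m·K/W
ln(r₂/r₁)/(2πk) = 1.885 ⇒ k = 0.2630/(2π·1.885) = 0.0222 W/m·K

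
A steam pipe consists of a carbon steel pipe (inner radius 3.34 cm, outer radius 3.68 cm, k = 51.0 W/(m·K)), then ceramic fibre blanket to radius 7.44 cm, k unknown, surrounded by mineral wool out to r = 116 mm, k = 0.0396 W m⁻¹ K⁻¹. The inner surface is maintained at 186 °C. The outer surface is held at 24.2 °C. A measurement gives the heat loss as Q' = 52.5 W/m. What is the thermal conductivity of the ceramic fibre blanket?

ΣR = ΔT/Q' = |186 − 24.2|/52.5 = 3.082 m·K/W
Known resistances:
  R'_carbon steel = ln(0.0368/0.0334)/(2πk) = 0.09694/(2π·51.0) = 3.025×10^-4 m·K/W
  R'_mineral wool = ln(0.116/0.0744)/(2πk) = 0.4441/(2π·0.0396) = 1.785 m·K/W
R_ceramic fibre blanket = ΣR − ΣR_known = 3.082 − 1.785 = 1.297 m·K/W
ln(r₂/r₁)/(2πk) = 1.297 ⇒ k = 0.7040/(2π·1.297) = 0.0864 W/m·K

k = 0.0864 W/m·K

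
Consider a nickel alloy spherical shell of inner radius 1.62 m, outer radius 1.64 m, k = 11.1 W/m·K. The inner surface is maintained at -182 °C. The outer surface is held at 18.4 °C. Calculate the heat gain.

Q = 4πk·ΔT/(1/r₁ − 1/r₂) = 4π × 11.1 × 200.4 / (1/1.62 − 1/1.64) = 3.71×10^6 W

Q = 3.71×10^6 W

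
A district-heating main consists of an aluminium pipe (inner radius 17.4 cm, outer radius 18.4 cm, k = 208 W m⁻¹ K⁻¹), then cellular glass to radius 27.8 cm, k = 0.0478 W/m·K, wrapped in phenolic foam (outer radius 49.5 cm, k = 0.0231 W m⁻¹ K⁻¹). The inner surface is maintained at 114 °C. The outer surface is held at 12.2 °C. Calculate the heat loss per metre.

Treat each layer as a resistance in series:
  R'_aluminium = ln(0.184/0.174)/(2πk) = 0.05588/(2π·208) = 4.276×10^-5 m·K/W
  R'_cellular glass = ln(0.278/0.184)/(2πk) = 0.4127/(2π·0.0478) = 1.374 m·K/W
  R'_phenolic foam = ln(0.495/0.278)/(2πk) = 0.5769/(2π·0.0231) = 3.975 m·K/W
ΣR = 4.276×10^-5 + 1.374 + 3.975 = 5.349 m·K/W
Q' = ΔT/ΣR = (114 °C − 12.2 °C)/5.349 = 19.0 W/m

Q' = 19.0 W/m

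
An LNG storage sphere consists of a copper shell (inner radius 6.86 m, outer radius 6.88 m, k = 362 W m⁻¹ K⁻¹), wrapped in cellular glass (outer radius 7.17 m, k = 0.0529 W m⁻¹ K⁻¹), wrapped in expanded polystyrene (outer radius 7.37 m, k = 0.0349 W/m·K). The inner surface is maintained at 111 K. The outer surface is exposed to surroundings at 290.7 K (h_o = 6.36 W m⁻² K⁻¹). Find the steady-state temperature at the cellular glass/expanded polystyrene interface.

Series thermal resistances, inner to outer:
  R_copper = (1/6.86 − 1/6.88)/(4πk) = 4.238×10^-4/(4π·362) = 9.315×10^-8 K/W
  R_cellular glass = (1/6.88 − 1/7.17)/(4πk) = 0.005879/(4π·0.0529) = 0.008844 K/W
  R_expanded polystyrene = (1/7.17 − 1/7.37)/(4πk) = 0.003785/(4π·0.0349) = 0.008630 K/W
  R_conv,out = 1/(4πr²h) = 1/(4π·7.37²·6.36) = 2.304×10^-4 K/W
ΣR = 9.315×10^-8 + 0.008844 + 0.008630 + 2.304×10^-4 = 0.01770 K/W
Q = ΔT/ΣR = (111 K − 290.7 K)/0.01770 = -10150 W
From the inner boundary to the cellular glass/expanded polystyrene interface, ΣR_partial = 0.008844 K/W.
T_interface = T_in − Q·ΣR_partial = 111 K − (-10150)(0.008844) = 200.8 K

T = 200.8 K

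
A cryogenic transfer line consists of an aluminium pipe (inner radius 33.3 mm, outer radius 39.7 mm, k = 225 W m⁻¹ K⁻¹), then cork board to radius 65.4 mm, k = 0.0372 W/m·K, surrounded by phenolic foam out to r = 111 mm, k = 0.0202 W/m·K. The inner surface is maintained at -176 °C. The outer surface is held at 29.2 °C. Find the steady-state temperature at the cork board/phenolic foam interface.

Treat each layer as a resistance in series:
  R'_aluminium = ln(0.0397/0.0333)/(2πk) = 0.1758/(2π·225) = 1.243×10^-4 m·K/W
  R'_cork board = ln(0.0654/0.0397)/(2πk) = 0.4992/(2π·0.0372) = 2.136 m·K/W
  R'_phenolic foam = ln(0.111/0.0654)/(2πk) = 0.5290/(2π·0.0202) = 4.168 m·K/W
ΣR = 1.243×10^-4 + 2.136 + 4.168 = 6.304 m·K/W
Q' = ΔT/ΣR = (-176 °C − 29.2 °C)/6.304 = -32.55 W/m
From the inner boundary to the cork board/phenolic foam interface, ΣR_partial = 2.136 m·K/W.
T_interface = T_in − Q'·ΣR_partial = -176 °C − (-32.55)(2.136) = -106 °C

T = -106 °C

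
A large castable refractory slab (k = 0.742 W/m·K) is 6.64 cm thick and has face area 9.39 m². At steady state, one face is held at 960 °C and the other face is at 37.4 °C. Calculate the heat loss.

Q = 96.8 kW

Q = kA·ΔT/L = 0.742 × 9.39 × |960 °C − 37.4 °C| / 0.0664 = 96800 W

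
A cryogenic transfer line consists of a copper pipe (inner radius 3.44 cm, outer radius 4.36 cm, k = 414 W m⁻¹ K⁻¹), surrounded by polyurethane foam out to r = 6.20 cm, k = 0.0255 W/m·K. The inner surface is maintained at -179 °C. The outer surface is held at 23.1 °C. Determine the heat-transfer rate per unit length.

Q' = 92.0 W/m

Resistance network (inner→outer):
  R'_copper = ln(0.0436/0.0344)/(2πk) = 0.2370/(2π·414) = 9.111×10^-5 m·K/W
  R'_polyurethane foam = ln(0.0620/0.0436)/(2πk) = 0.3521/(2π·0.0255) = 2.197 m·K/W
ΣR = 9.111×10^-5 + 2.197 = 2.197 m·K/W
Q' = ΔT/ΣR = (-179 °C − 23.1 °C)/2.197 = -92.0 W/m
(Negative Q' ⇒ heat flows inward; heat gain = 92.0 W/m.)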